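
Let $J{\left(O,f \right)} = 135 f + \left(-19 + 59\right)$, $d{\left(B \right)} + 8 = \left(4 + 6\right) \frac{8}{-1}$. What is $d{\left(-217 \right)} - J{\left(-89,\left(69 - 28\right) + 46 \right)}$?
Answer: $-11873$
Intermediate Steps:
$d{\left(B \right)} = -88$ ($d{\left(B \right)} = -8 + \left(4 + 6\right) \frac{8}{-1} = -8 + 10 \cdot 8 \left(-1\right) = -8 + 10 \left(-8\right) = -8 - 80 = -88$)
$J{\left(O,f \right)} = 40 + 135 f$ ($J{\left(O,f \right)} = 135 f + 40 = 40 + 135 f$)
$d{\left(-217 \right)} - J{\left(-89,\left(69 - 28\right) + 46 \right)} = -88 - \left(40 + 135 \left(\left(69 - 28\right) + 46\right)\right) = -88 - \left(40 + 135 \left(41 + 46\right)\right) = -88 - \left(40 + 135 \cdot 87\right) = -88 - \left(40 + 11745\right) = -88 - 11785 = -11873$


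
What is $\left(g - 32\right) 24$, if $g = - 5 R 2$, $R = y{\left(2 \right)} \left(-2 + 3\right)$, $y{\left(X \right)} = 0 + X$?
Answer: $-1248$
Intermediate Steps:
$y{\left(X \right)} = X$
$R = 2$ ($R = 2 \left(-2 + 3\right) = 2 \cdot 1 = 2$)
$g = -20$ ($g = \left(-5\right) 2 \cdot 2 = \left(-10\right) 2 = -20$)
$\left(g - 32\right) 24 = \left(-20 - 32\right) 24 = \left(-52\right) 24 = -1248$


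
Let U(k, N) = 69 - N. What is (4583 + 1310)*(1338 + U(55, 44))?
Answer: 8032159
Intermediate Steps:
(4583 + 1310)*(1338 + U(55, 44)) = (4583 + 1310)*(1338 + (69 - 1*44)) = 5893*(1338 + (69 - 44)) = 5893*(1338 + 25) = 5893*1363 = 8032159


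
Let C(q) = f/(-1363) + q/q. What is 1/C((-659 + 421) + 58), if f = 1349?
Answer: 1363/14 ≈ 97.357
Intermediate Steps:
C(q) = 14/1363 (C(q) = 1349/(-1363) + q/q = 1349*(-1/1363) + 1 = -1349/1363 + 1 = 14/1363)
1/C((-659 + 421) + 58) = 1/(14/1363) = 1363/14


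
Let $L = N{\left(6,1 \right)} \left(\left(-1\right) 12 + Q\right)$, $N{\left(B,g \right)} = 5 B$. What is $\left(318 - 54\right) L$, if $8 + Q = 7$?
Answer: $-102960$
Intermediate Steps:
$Q = -1$ ($Q = -8 + 7 = -1$)
$L = -390$ ($L = 5 \cdot 6 \left(\left(-1\right) 12 - 1\right) = 30 \left(-12 - 1\right) = 30 \left(-13\right) = -390$)
$\left(318 - 54\right) L = \left(318 - 54\right) \left(-390\right) = 264 \left(-390\right) = -102960$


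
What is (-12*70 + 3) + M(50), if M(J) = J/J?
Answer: -836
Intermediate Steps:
M(J) = 1
(-12*70 + 3) + M(50) = (-12*70 + 3) + 1 = (-840 + 3) + 1 = -837 + 1 = -836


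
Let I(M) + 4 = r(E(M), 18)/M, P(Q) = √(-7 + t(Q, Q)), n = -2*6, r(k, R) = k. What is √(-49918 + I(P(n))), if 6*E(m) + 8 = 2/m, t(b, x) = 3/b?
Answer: √(-377859966 + 696*I*√29)/87 ≈ 0.0011081 + 223.43*I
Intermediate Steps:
E(m) = -4/3 + 1/(3*m) (E(m) = -4/3 + (2/m)/6 = -4/3 + 1/(3*m))
n = -12
P(Q) = √(-7 + 3/Q)
I(M) = -4 + (1 - 4*M)/(3*M²) (I(M) = -4 + ((1 - 4*M)/(3*M))/M = -4 + (1 - 4*M)/(3*M²))
√(-49918 + I(P(n))) = √(-49918 + (-4 - 4/(3*√(-7 + 3/(-12))) + 1/(3*(√(-7 + 3/(-12)))²))) = √(-49918 + (-4 - 4/(3*√(-7 + 3*(-1/12))) + 1/(3*(√(-7 + 3*(-1/12)))²))) = √(-49918 + (-4 - 4/(3*√(-7 - ¼)) + 1/(3*(√(-7 - ¼))²))) = √(-49918 + (-4 - 4*(-2*I*√29/29)/3 + 1/(3*(√(-29/4))²))) = √(-49918 + (-4 - 4*(-2*I*√29/29)/3 + 1/(3*(I*√29/2)²))) = √(-49918 + (-4 - (-8)*I*√29/87 + (⅓)*(-4/29))) = √(-49918 + (-4 + 8*I*√29/87 - 4/87)) = √(-49918 + (-352/87 + 8*I*√29/87)) = √(-4343218/87 + 8*I*√29/87)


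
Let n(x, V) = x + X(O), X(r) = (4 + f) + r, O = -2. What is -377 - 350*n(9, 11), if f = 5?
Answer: -5977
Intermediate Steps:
X(r) = 9 + r (X(r) = (4 + 5) + r = 9 + r)
n(x, V) = 7 + x (n(x, V) = x + (9 - 2) = x + 7 = 7 + x)
-377 - 350*n(9, 11) = -377 - 350*(7 + 9) = -377 - 350*16 = -377 - 5600 = -5977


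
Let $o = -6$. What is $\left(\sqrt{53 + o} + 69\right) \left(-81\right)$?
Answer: $-5589 - 81 \sqrt{47} \approx -6144.3$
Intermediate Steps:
$\left(\sqrt{53 + o} + 69\right) \left(-81\right) = \left(\sqrt{53 - 6} + 69\right) \left(-81\right) = \left(\sqrt{47} + 69\right) \left(-81\right) = \left(69 + \sqrt{47}\right) \left(-81\right) = -5589 - 81 \sqrt{47}$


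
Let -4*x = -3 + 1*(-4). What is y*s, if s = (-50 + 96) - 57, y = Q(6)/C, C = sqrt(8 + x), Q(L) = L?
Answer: -44*sqrt(39)/13 ≈ -21.137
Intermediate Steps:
x = 7/4 (x = -(-3 + 1*(-4))/4 = -(-3 - 4)/4 = -1/4*(-7) = 7/4 ≈ 1.7500)
C = sqrt(39)/2 (C = sqrt(8 + 7/4) = sqrt(39/4) = sqrt(39)/2 ≈ 3.1225)
y = 4*sqrt(39)/13 (y = 6/((sqrt(39)/2)) = 6*(2*sqrt(39)/39) = 4*sqrt(39)/13 ≈ 1.9215)
s = -11 (s = 46 - 57 = -11)
y*s = (4*sqrt(39)/13)*(-11) = -44*sqrt(39)/13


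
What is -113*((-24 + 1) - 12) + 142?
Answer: 4097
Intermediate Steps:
-113*((-24 + 1) - 12) + 142 = -113*(-23 - 12) + 142 = -113*(-35) + 142 = 3955 + 142 = 4097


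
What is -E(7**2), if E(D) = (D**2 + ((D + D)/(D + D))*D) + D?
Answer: -2499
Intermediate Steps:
E(D) = D**2 + 2*D (E(D) = (D**2 + ((2*D)/((2*D)))*D) + D = (D**2 + ((2*D)*(1/(2*D)))*D) + D = (D**2 + 1*D) + D = (D**2 + D) + D = (D + D**2) + D = D**2 + 2*D)
-E(7**2) = -7**2*(2 + 7**2) = -49*(2 + 49) = -49*51 = -1*2499 = -2499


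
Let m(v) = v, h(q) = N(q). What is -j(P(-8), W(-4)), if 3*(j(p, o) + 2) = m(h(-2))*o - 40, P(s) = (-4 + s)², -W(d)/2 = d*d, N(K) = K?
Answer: -6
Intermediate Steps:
h(q) = q
W(d) = -2*d² (W(d) = -2*d*d = -2*d²)
j(p, o) = -46/3 - 2*o/3 (j(p, o) = -2 + (-2*o - 40)/3 = -2 + (-40 - 2*o)/3 = -2 + (-40/3 - 2*o/3) = -46/3 - 2*o/3)
-j(P(-8), W(-4)) = -(-46/3 - (-4)*(-4)²/3) = -(-46/3 - (-4)*16/3) = -(-46/3 - ⅔*(-32)) = -(-46/3 + 64/3) = -1*6 = -6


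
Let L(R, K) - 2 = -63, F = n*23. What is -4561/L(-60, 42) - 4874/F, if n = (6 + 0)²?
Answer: 1739597/25254 ≈ 68.884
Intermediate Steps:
n = 36 (n = 6² = 36)
F = 828 (F = 36*23 = 828)
L(R, K) = -61 (L(R, K) = 2 - 63 = -61)
-4561/L(-60, 42) - 4874/F = -4561/(-61) - 4874/828 = -4561*(-1/61) - 4874*1/828 = 4561/61 - 2437/414 = 1739597/25254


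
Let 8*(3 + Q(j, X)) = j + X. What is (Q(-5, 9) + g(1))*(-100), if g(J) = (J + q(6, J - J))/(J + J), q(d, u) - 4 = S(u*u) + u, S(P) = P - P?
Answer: 0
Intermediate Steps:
S(P) = 0
Q(j, X) = -3 + X/8 + j/8 (Q(j, X) = -3 + (j + X)/8 = -3 + (X + j)/8 = -3 + (X/8 + j/8) = -3 + X/8 + j/8)
q(d, u) = 4 + u (q(d, u) = 4 + (0 + u) = 4 + u)
g(J) = (4 + J)/(2*J) (g(J) = (J + (4 + (J - J)))/(J + J) = (J + (4 + 0))/((2*J)) = (J + 4)*(1/(2*J)) = (4 + J)*(1/(2*J)) = (4 + J)/(2*J))
(Q(-5, 9) + g(1))*(-100) = ((-3 + (⅛)*9 + (⅛)*(-5)) + (½)*(4 + 1)/1)*(-100) = ((-3 + 9/8 - 5/8) + (½)*1*5)*(-100) = (-5/2 + 5/2)*(-100) = 0*(-100) = 0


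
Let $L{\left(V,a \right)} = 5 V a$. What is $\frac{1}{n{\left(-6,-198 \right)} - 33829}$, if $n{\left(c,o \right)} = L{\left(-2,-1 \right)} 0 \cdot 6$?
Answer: $- \frac{1}{33829} \approx -2.956 \cdot 10^{-5}$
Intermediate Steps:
$L{\left(V,a \right)} = 5 V a$
$n{\left(c,o \right)} = 0$ ($n{\left(c,o \right)} = 5 \left(-2\right) \left(-1\right) 0 \cdot 6 = 10 \cdot 0 \cdot 6 = 0 \cdot 6 = 0$)
$\frac{1}{n{\left(-6,-198 \right)} - 33829} = \frac{1}{0 - 33829} = \frac{1}{-33829} = - \frac{1}{33829}$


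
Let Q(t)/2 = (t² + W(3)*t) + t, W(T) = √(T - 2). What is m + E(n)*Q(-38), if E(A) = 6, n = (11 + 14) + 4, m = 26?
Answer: 16442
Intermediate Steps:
W(T) = √(-2 + T)
n = 29 (n = 25 + 4 = 29)
Q(t) = 2*t² + 4*t (Q(t) = 2*((t² + √(-2 + 3)*t) + t) = 2*((t² + √1*t) + t) = 2*((t² + 1*t) + t) = 2*((t² + t) + t) = 2*((t + t²) + t) = 2*(t² + 2*t) = 2*t² + 4*t)
m + E(n)*Q(-38) = 26 + 6*(2*(-38)*(2 - 38)) = 26 + 6*(2*(-38)*(-36)) = 26 + 6*2736 = 26 + 16416 = 16442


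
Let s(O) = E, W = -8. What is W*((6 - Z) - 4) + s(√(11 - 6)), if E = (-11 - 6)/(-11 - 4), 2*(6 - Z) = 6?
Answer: 137/15 ≈ 9.1333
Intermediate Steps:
Z = 3 (Z = 6 - ½*6 = 6 - 3 = 3)
E = 17/15 (E = -17/(-15) = -17*(-1/15) = 17/15 ≈ 1.1333)
s(O) = 17/15
W*((6 - Z) - 4) + s(√(11 - 6)) = -8*((6 - 1*3) - 4) + 17/15 = -8*((6 - 3) - 4) + 17/15 = -8*(3 - 4) + 17/15 = -8*(-1) + 17/15 = 8 + 17/15 = 137/15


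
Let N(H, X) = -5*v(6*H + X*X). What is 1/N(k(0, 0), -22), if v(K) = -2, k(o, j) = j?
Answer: ⅒ ≈ 0.10000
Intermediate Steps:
N(H, X) = 10 (N(H, X) = -5*(-2) = 10)
1/N(k(0, 0), -22) = 1/10 = ⅒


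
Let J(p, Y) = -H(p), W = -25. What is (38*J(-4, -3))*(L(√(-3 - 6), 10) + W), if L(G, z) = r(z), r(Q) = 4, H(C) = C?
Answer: -3192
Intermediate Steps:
J(p, Y) = -p
L(G, z) = 4
(38*J(-4, -3))*(L(√(-3 - 6), 10) + W) = (38*(-1*(-4)))*(4 - 25) = (38*4)*(-21) = 152*(-21) = -3192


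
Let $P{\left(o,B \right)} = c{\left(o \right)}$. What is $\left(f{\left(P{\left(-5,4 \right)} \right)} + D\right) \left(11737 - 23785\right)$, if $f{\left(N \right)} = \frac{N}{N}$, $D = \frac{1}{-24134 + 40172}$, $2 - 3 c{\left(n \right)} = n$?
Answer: $- \frac{32206312}{2673} \approx -12049.0$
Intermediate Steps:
$c{\left(n \right)} = \frac{2}{3} - \frac{n}{3}$
$P{\left(o,B \right)} = \frac{2}{3} - \frac{o}{3}$
$D = \frac{1}{16038} \approx 6.2352 \cdot 10^{-5}$
$f{\left(N \right)} = 1$
$\left(f{\left(P{\left(-5,4 \right)} \right)} + D\right) \left(11737 - 23785\right) = \left(1 + \frac{1}{16038}\right) \left(11737 - 23785\right) = \frac{16039}{16038} \left(-12048\right) = - \frac{32206312}{2673}$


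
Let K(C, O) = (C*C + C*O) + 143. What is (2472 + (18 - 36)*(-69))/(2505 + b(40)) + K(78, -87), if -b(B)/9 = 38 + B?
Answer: -334721/601 ≈ -556.94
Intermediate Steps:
K(C, O) = 143 + C**2 + C*O (K(C, O) = (C**2 + C*O) + 143 = 143 + C**2 + C*O)
b(B) = -342 - 9*B (b(B) = -9*(38 + B) = -342 - 9*B)
(2472 + (18 - 36)*(-69))/(2505 + b(40)) + K(78, -87) = (2472 + (18 - 36)*(-69))/(2505 + (-342 - 9*40)) + (143 + 78**2 + 78*(-87)) = (2472 - 18*(-69))/(2505 + (-342 - 360)) + (143 + 6084 - 6786) = (2472 + 1242)/(2505 - 702) - 559 = 3714/1803 - 559 = 3714*(1/1803) - 559 = 1238/601 - 559 = -334721/601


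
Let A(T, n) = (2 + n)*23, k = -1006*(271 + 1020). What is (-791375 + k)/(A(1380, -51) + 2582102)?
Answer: -696707/860325 ≈ -0.80982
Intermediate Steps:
k = -1298746 (k = -1006*1291 = -1298746)
A(T, n) = 46 + 23*n
(-791375 + k)/(A(1380, -51) + 2582102) = (-791375 - 1298746)/((46 + 23*(-51)) + 2582102) = -2090121/((46 - 1173) + 2582102) = -2090121/(-1127 + 2582102) = -2090121/2580975 = -2090121*1/2580975 = -696707/860325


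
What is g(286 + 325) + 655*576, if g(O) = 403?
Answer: 377683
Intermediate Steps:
g(286 + 325) + 655*576 = 403 + 655*576 = 403 + 377280 = 377683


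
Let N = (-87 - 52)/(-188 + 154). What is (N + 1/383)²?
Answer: 2837799441/169572484 ≈ 16.735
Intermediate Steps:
N = 139/34 (N = -139/(-34) = -139*(-1/34) = 139/34 ≈ 4.0882)
(N + 1/383)² = (139/34 + 1/383)² = (53271/13022)² = 2837799441/169572484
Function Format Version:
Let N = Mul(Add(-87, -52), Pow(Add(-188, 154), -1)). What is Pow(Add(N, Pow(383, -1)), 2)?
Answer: Rational(2837799441, 169572484) ≈ 16.735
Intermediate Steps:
N = Rational(139, 34) (N = Mul(-139, Pow(-34, -1)) = Mul(-139, Rational(-1, 34)) = Rational(139, 34) ≈ 4.0882)
Pow(Add(N, Pow(383, -1)), 2) = Pow(Add(Rational(139, 34), Pow(383, -1)), 2) = Pow(Add(Rational(139, 34), Rational(1, 383)), 2) = Pow(Rational(53271, 13022), 2) = Rational(2837799441, 169572484)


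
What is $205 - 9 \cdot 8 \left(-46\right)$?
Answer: $3517$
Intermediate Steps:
$205 - 9 \cdot 8 \left(-46\right) = 205 - -3312 = 205 + 3312 = 3517$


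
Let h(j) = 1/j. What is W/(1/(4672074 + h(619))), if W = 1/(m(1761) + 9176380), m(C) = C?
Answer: 2892013807/5681269279 ≈ 0.50904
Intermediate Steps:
W = 1/9178141 (W = 1/(1761 + 9176380) = 1/9178141 ≈ 1.0895e-7)
W/(1/(4672074 + h(619))) = 1/(9178141*(1/(4672074 + 1/619))) = 1/(9178141*(1/(2892013807/619))) = 1/(9178141*(619/2892013807)) = (1/9178141)*(2892013807/619) = 2892013807/5681269279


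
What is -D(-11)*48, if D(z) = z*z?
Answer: -5808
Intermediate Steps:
D(z) = z²
-D(-11)*48 = -(-11)²*48 = -121*48 = -1*5808 = -5808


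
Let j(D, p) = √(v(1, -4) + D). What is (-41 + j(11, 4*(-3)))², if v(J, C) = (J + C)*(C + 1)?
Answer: 1701 - 164*√5 ≈ 1334.3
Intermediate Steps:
v(J, C) = (1 + C)*(C + J) (v(J, C) = (C + J)*(1 + C) = (1 + C)*(C + J))
j(D, p) = √(9 + D) (j(D, p) = √((-4 + 1 + (-4)² - 4*1) + D) = √((-4 + 1 + 16 - 4) + D) = √(9 + D))
(-41 + j(11, 4*(-3)))² = (-41 + √(9 + 11))² = (-41 + √20)² = (-41 + 2*√5)²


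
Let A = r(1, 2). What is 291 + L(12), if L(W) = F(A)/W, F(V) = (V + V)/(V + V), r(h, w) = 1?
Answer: 3493/12 ≈ 291.08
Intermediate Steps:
A = 1
F(V) = 1 (F(V) = (2*V)/((2*V)) = (2*V)*(1/(2*V)) = 1)
L(W) = 1/W
291 + L(12) = 291 + 1/12 = 3493/12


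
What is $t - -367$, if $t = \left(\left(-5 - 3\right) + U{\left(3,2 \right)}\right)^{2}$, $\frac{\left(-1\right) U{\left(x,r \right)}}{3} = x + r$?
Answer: $896$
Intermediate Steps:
$U{\left(x,r \right)} = - 3 r - 3 x$ ($U{\left(x,r \right)} = - 3 \left(x + r\right) = - 3 \left(r + x\right) = - 3 r - 3 x$)
$t = 529$ ($t = \left(\left(-5 - 3\right) - 15\right)^{2} = \left(-8 - 15\right)^{2} = \left(-23\right)^{2} = 529$)
$t - -367 = 529 - -367 = 529 + 367 = 896$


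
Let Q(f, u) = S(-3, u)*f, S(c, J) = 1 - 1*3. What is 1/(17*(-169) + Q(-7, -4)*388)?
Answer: 1/2559 ≈ 0.00039078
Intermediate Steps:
S(c, J) = -2 (S(c, J) = 1 - 3 = -2)
Q(f, u) = -2*f
1/(17*(-169) + Q(-7, -4)*388) = 1/(17*(-169) - 2*(-7)*388) = 1/(-2873 + 14*388) = 1/(-2873 + 5432) = 1/2559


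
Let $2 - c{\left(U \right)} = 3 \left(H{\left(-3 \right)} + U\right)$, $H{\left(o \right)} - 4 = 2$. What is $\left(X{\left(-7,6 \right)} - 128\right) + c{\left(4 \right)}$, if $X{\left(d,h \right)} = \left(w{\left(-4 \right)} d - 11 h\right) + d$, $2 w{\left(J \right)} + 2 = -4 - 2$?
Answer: $-201$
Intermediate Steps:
$w{\left(J \right)} = -4$ ($w{\left(J \right)} = -1 + \frac{-4 - 2}{2} = -1 + \frac{1}{2} \left(-6\right) = -1 - 3 = -4$)
$X{\left(d,h \right)} = - 11 h - 3 d$ ($X{\left(d,h \right)} = \left(- 4 d - 11 h\right) + d = \left(- 11 h - 4 d\right) + d = - 11 h - 3 d$)
$H{\left(o \right)} = 6$ ($H{\left(o \right)} = 4 + 2 = 6$)
$c{\left(U \right)} = -16 - 3 U$ ($c{\left(U \right)} = 2 - 3 \left(6 + U\right) = 2 - \left(18 + 3 U\right) = -16 - 3 U$)
$\left(X{\left(-7,6 \right)} - 128\right) + c{\left(4 \right)} = \left(\left(\left(-11\right) 6 - -21\right) - 128\right) - 28 = \left(\left(-66 + 21\right) - 128\right) - 28 = \left(-45 - 128\right) - 28 = -173 - 28 = -201$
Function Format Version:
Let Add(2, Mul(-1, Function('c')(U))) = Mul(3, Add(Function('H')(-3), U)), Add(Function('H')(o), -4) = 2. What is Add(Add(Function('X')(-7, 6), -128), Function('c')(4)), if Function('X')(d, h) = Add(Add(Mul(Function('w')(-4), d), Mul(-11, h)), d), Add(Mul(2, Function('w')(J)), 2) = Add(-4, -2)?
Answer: -201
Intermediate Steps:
Function('w')(J) = -4 (Function('w')(J) = Add(-1, Mul(Rational(1, 2), Add(-4, -2))) = Add(-1, Mul(Rational(1, 2), -6)) = Add(-1, -3) = -4)
Function('X')(d, h) = Add(Mul(-11, h), Mul(-3, d)) (Function('X')(d, h) = Add(Add(Mul(-4, d), Mul(-11, h)), d) = Add(Add(Mul(-11, h), Mul(-4, d)), d) = Add(Mul(-11, h), Mul(-3, d)))
Function('H')(o) = 6 (Function('H')(o) = Add(4, 2) = 6)
Function('c')(U) = Add(-16, Mul(-3, U)) (Function('c')(U) = Add(2, Mul(-1, Mul(3, Add(6, U)))) = Add(2, Mul(-1, Add(18, Mul(3, U)))) = Add(2, Add(-18, Mul(-3, U))) = Add(-16, Mul(-3, U)))
Add(Add(Function('X')(-7, 6), -128), Function('c')(4)) = Add(Add(Add(Mul(-11, 6), Mul(-3, -7)), -128), Add(-16, Mul(-3, 4))) = Add(Add(Add(-66, 21), -128), Add(-16, -12)) = Add(Add(-45, -128), -28) = Add(-173, -28) = -201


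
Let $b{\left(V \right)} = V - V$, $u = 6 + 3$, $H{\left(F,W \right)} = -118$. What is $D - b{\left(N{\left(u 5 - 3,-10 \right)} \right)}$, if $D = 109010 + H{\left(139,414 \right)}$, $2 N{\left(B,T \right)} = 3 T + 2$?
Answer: $108892$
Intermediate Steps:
$u = 9$
$N{\left(B,T \right)} = 1 + \frac{3 T}{2}$ ($N{\left(B,T \right)} = \frac{3 T + 2}{2} = \frac{2 + 3 T}{2} = 1 + \frac{3 T}{2}$)
$D = 108892$ ($D = 109010 - 118 = 108892$)
$b{\left(V \right)} = 0$
$D - b{\left(N{\left(u 5 - 3,-10 \right)} \right)} = 108892 - 0 = 108892 + 0 = 108892$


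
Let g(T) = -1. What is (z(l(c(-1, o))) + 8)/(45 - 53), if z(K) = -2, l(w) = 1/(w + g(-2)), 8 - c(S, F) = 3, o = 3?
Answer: -3/4 ≈ -0.75000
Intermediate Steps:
c(S, F) = 5 (c(S, F) = 8 - 1*3 = 8 - 3 = 5)
l(w) = 1/(-1 + w) (l(w) = 1/(w - 1) = 1/(-1 + w))
(z(l(c(-1, o))) + 8)/(45 - 53) = (-2 + 8)/(45 - 53) = 6/(-8) = 6*(-1/8) = -3/4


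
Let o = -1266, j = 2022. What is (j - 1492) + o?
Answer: -736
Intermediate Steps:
(j - 1492) + o = (2022 - 1492) - 1266 = 530 - 1266 = -736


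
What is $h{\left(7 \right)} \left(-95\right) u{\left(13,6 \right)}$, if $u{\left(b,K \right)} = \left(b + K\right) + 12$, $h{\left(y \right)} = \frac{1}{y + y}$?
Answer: $- \frac{2945}{14} \approx -210.36$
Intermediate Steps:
$h{\left(y \right)} = \frac{1}{2 y}$
$u{\left(b,K \right)} = 12 + K + b$ ($u{\left(b,K \right)} = \left(K + b\right) + 12 = 12 + K + b$)
$h{\left(7 \right)} \left(-95\right) u{\left(13,6 \right)} = \frac{1}{2 \cdot 7} \left(-95\right) \left(12 + 6 + 13\right) = \frac{1}{2} \cdot \frac{1}{7} \left(-95\right) 31 = \frac{1}{14} \left(-95\right) 31 = \left(- \frac{95}{14}\right) 31 = - \frac{2945}{14}$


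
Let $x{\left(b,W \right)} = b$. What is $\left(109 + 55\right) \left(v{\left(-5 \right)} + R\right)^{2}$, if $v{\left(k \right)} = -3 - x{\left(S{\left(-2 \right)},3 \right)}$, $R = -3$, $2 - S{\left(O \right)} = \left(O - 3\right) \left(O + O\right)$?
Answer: $23616$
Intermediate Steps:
$S{\left(O \right)} = 2 - 2 O \left(-3 + O\right)$ ($S{\left(O \right)} = 2 - \left(O - 3\right) \left(O + O\right) = 2 - \left(-3 + O\right) 2 O = 2 - 2 O \left(-3 + O\right)$)
$v{\left(k \right)} = 15$ ($v{\left(k \right)} = -3 - \left(2 - 2 \left(-2\right)^{2} + 6 \left(-2\right)\right) = -3 - \left(2 - 8 - 12\right) = -3 - -18 = -3 + 18 = 15$)
$\left(109 + 55\right) \left(v{\left(-5 \right)} + R\right)^{2} = \left(109 + 55\right) \left(15 - 3\right)^{2} = 164 \cdot 12^{2} = 164 \cdot 144 = 23616$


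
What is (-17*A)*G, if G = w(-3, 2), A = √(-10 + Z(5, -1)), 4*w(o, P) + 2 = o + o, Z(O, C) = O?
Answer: 34*I*√5 ≈ 76.026*I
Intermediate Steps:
w(o, P) = -½ + o/2 (w(o, P) = -½ + (o + o)/4 = -½ + (2*o)/4 = -½ + o/2)
A = I*√5 (A = √(-10 + 5) = √(-5) = I*√5 ≈ 2.2361*I)
G = -2 (G = -½ + (½)*(-3) = -½ - 3/2 = -2)
(-17*A)*G = -17*I*√5*(-2) = 34*I*√5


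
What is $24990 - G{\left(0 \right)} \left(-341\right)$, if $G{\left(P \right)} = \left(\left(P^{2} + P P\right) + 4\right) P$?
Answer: $24990$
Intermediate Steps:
$G{\left(P \right)} = P \left(4 + 2 P^{2}\right)$ ($G{\left(P \right)} = \left(\left(P^{2} + P^{2}\right) + 4\right) P = \left(2 P^{2} + 4\right) P = \left(4 + 2 P^{2}\right) P = P \left(4 + 2 P^{2}\right)$)
$24990 - G{\left(0 \right)} \left(-341\right) = 24990 - 2 \cdot 0 \left(2 + 0^{2}\right) \left(-341\right) = 24990 - 2 \cdot 0 \left(2 + 0\right) \left(-341\right) = 24990 - 2 \cdot 0 \cdot 2 \left(-341\right) = 24990 - 0 \left(-341\right) = 24990 - 0 = 24990 + 0 = 24990$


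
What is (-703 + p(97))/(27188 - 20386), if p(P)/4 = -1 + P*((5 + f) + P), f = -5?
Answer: 36929/6802 ≈ 5.4291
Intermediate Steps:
p(P) = -4 + 4*P**2 (p(P) = 4*(-1 + P*((5 - 5) + P)) = 4*(-1 + P*(0 + P)) = 4*(-1 + P*P) = 4*(-1 + P**2) = -4 + 4*P**2)
(-703 + p(97))/(27188 - 20386) = (-703 + (-4 + 4*97**2))/(27188 - 20386) = (-703 + (-4 + 4*9409))/6802 = (-703 + (-4 + 37636))*(1/6802) = (-703 + 37632)*(1/6802) = 36929*(1/6802) = 36929/6802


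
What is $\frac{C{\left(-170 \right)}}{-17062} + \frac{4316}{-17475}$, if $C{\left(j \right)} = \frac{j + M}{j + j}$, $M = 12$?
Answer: $- \frac{2504022233}{10137387300} \approx -0.24701$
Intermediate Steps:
$C{\left(j \right)} = \frac{12 + j}{2 j}$ ($C{\left(j \right)} = \frac{j + 12}{j + j} = \frac{12 + j}{2 j}$)
$\frac{C{\left(-170 \right)}}{-17062} + \frac{4316}{-17475} = \frac{\frac{1}{2} \frac{1}{-170} \left(12 - 170\right)}{-17062} + \frac{4316}{-17475} = \frac{1}{2} \left(- \frac{1}{170}\right) \left(-158\right) \left(- \frac{1}{17062}\right) + 4316 \left(- \frac{1}{17475}\right) = \frac{79}{170} \left(- \frac{1}{17062}\right) - \frac{4316}{17475} = - \frac{79}{2900540} - \frac{4316}{17475} = - \frac{2504022233}{10137387300}$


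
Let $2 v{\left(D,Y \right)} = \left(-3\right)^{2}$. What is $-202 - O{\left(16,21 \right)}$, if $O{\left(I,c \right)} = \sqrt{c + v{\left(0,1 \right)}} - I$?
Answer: $-186 - \frac{\sqrt{102}}{2} \approx -191.05$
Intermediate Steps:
$v{\left(D,Y \right)} = \frac{9}{2}$ ($v{\left(D,Y \right)} = \frac{\left(-3\right)^{2}}{2} = \frac{1}{2} \cdot 9 = \frac{9}{2}$)
$O{\left(I,c \right)} = \sqrt{\frac{9}{2} + c} - I$ ($O{\left(I,c \right)} = \sqrt{c + \frac{9}{2}} - I = \sqrt{\frac{9}{2} + c} - I$)
$-202 - O{\left(16,21 \right)} = -202 - \left(\frac{\sqrt{18 + 4 \cdot 21}}{2} - 16\right) = -202 - \left(\frac{\sqrt{18 + 84}}{2} - 16\right) = -202 - \left(\frac{\sqrt{102}}{2} - 16\right) = -202 - \left(-16 + \frac{\sqrt{102}}{2}\right) = -202 + \left(16 - \frac{\sqrt{102}}{2}\right) = -186 - \frac{\sqrt{102}}{2}$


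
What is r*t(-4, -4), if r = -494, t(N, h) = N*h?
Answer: -7904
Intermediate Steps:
r*t(-4, -4) = -(-1976)*(-4) = -494*16 = -7904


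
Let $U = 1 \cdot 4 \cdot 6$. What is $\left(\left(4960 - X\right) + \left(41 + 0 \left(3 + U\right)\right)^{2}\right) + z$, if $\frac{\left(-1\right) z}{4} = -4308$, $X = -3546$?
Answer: $27419$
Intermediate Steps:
$z = 17232$ ($z = \left(-4\right) \left(-4308\right) = 17232$)
$U = 24$ ($U = 4 \cdot 6 = 24$)
$\left(\left(4960 - X\right) + \left(41 + 0 \left(3 + U\right)\right)^{2}\right) + z = \left(\left(4960 - -3546\right) + \left(41 + 0 \left(3 + 24\right)\right)^{2}\right) + 17232 = \left(\left(4960 + 3546\right) + \left(41 + 0 \cdot 27\right)^{2}\right) + 17232 = \left(8506 + \left(41 + 0\right)^{2}\right) + 17232 = \left(8506 + 41^{2}\right) + 17232 = \left(8506 + 1681\right) + 17232 = 10187 + 17232 = 27419$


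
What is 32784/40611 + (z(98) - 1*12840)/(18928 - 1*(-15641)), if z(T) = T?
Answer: 8925286/20346111 ≈ 0.43867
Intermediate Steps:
32784/40611 + (z(98) - 1*12840)/(18928 - 1*(-15641)) = 32784/40611 + (98 - 1*12840)/(18928 - 1*(-15641)) = 32784*(1/40611) + (98 - 12840)/(18928 + 15641) = 10928/13537 - 12742/34569 = 10928/13537 - 12742*1/34569 = 10928/13537 - 554/1503 = 8925286/20346111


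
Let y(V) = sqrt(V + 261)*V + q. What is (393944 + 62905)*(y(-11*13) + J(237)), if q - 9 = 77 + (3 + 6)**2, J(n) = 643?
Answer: 370047690 - 65329407*sqrt(118) ≈ -3.3961e+8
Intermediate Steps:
q = 167 (q = 9 + (77 + (3 + 6)**2) = 9 + (77 + 9**2) = 9 + (77 + 81) = 9 + 158 = 167)
y(V) = 167 + V*sqrt(261 + V) (y(V) = sqrt(V + 261)*V + 167 = sqrt(261 + V)*V + 167 = V*sqrt(261 + V) + 167 = 167 + V*sqrt(261 + V))
(393944 + 62905)*(y(-11*13) + J(237)) = (393944 + 62905)*((167 + (-11*13)*sqrt(261 - 11*13)) + 643) = 456849*((167 - 143*sqrt(261 - 143)) + 643) = 456849*((167 - 143*sqrt(118)) + 643) = 456849*(810 - 143*sqrt(118)) = 370047690 - 65329407*sqrt(118)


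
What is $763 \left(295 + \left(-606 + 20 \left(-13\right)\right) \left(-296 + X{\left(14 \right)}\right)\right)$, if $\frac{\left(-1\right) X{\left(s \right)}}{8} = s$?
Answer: $269814349$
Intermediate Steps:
$X{\left(s \right)} = - 8 s$
$763 \left(295 + \left(-606 + 20 \left(-13\right)\right) \left(-296 + X{\left(14 \right)}\right)\right) = 763 \left(295 + \left(-606 + 20 \left(-13\right)\right) \left(-296 - 112\right)\right) = 763 \left(295 + \left(-606 - 260\right) \left(-296 - 112\right)\right) = 763 \left(295 - -353328\right) = 763 \left(295 + 353328\right) = 763 \cdot 353623 = 269814349$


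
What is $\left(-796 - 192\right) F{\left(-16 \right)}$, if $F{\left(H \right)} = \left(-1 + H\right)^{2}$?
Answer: $-285532$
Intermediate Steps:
$\left(-796 - 192\right) F{\left(-16 \right)} = \left(-796 - 192\right) \left(-1 - 16\right)^{2} = - 988 \left(-17\right)^{2} = \left(-988\right) 289 = -285532$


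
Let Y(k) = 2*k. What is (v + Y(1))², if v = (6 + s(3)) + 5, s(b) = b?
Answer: 256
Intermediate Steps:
v = 14 (v = (6 + 3) + 5 = 9 + 5 = 14)
(v + Y(1))² = (14 + 2*1)² = (14 + 2)² = 16² = 256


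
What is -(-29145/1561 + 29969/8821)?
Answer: 210306436/13769581 ≈ 15.273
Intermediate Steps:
-(-29145/1561 + 29969/8821) = -1*(-210306436/13769581) = 210306436/13769581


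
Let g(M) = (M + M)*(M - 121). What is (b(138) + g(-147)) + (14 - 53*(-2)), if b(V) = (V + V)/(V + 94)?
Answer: 4576965/58 ≈ 78913.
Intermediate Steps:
b(V) = 2*V/(94 + V) (b(V) = (2*V)/(94 + V) = 2*V/(94 + V))
g(M) = 2*M*(-121 + M) (g(M) = (2*M)*(-121 + M) = 2*M*(-121 + M))
(b(138) + g(-147)) + (14 - 53*(-2)) = (2*138/(94 + 138) + 2*(-147)*(-121 - 147)) + (14 - 53*(-2)) = (2*138/232 + 2*(-147)*(-268)) + (14 + 106) = (2*138*(1/232) + 78792) + 120 = (69/58 + 78792) + 120 = 4570005/58 + 120 = 4576965/58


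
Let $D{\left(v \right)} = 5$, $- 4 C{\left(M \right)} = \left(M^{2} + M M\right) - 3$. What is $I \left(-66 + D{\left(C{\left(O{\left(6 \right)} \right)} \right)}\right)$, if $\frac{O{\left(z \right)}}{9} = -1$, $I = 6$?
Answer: $-366$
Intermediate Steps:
$O{\left(z \right)} = -9$ ($O{\left(z \right)} = 9 \left(-1\right) = -9$)
$C{\left(M \right)} = \frac{3}{4} - \frac{M^{2}}{2}$ ($C{\left(M \right)} = - \frac{\left(M^{2} + M M\right) - 3}{4} = - \frac{\left(M^{2} + M^{2}\right) - 3}{4} = - \frac{2 M^{2} - 3}{4} = - \frac{-3 + 2 M^{2}}{4} = \frac{3}{4} - \frac{M^{2}}{2}$)
$I \left(-66 + D{\left(C{\left(O{\left(6 \right)} \right)} \right)}\right) = 6 \left(-66 + 5\right) = 6 \left(-61\right) = -366$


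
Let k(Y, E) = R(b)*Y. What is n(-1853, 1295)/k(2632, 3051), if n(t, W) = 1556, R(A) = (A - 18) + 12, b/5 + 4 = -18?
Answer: -389/76328 ≈ -0.0050964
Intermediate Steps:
b = -110 (b = -20 + 5*(-18) = -20 - 90 = -110)
R(A) = -6 + A (R(A) = (-18 + A) + 12 = -6 + A)
k(Y, E) = -116*Y (k(Y, E) = (-6 - 110)*Y = -116*Y)
n(-1853, 1295)/k(2632, 3051) = 1556/((-116*2632)) = 1556/(-305312) = 1556*(-1/305312) = -389/76328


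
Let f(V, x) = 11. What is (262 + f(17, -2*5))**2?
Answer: 74529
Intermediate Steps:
(262 + f(17, -2*5))**2 = (262 + 11)**2 = 273**2 = 74529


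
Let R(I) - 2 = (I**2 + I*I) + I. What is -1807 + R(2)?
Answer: -1795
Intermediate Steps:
R(I) = 2 + I + 2*I**2 (R(I) = 2 + ((I**2 + I*I) + I) = 2 + ((I**2 + I**2) + I) = 2 + (2*I**2 + I) = 2 + (I + 2*I**2) = 2 + I + 2*I**2)
-1807 + R(2) = -1807 + (2 + 2 + 2*2**2) = -1807 + (2 + 2 + 2*4) = -1807 + (2 + 2 + 8) = -1807 + 12 = -1795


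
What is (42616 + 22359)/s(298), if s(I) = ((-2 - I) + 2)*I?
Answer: -64975/88804 ≈ -0.73167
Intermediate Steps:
s(I) = -I**2 (s(I) = (-I)*I = -I**2)
(42616 + 22359)/s(298) = (42616 + 22359)/((-1*298**2)) = 64975/((-1*88804)) = 64975/(-88804) = 64975*(-1/88804) = -64975/88804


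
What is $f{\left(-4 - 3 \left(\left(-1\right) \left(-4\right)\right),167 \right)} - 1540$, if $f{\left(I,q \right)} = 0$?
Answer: $-1540$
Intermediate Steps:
$f{\left(-4 - 3 \left(\left(-1\right) \left(-4\right)\right),167 \right)} - 1540 = 0 - 1540 = -1540$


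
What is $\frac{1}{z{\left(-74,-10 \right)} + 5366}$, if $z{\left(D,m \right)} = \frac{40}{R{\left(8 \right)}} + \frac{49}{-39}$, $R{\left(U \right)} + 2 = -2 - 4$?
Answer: $\frac{39}{209030} \approx 0.00018658$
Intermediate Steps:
$R{\left(U \right)} = -8$ ($R{\left(U \right)} = -2 - 6 = -8$)
$z{\left(D,m \right)} = - \frac{244}{39}$ ($z{\left(D,m \right)} = \frac{40}{-8} + \frac{49}{-39} = 40 \left(- \frac{1}{8}\right) + 49 \left(- \frac{1}{39}\right) = -5 - \frac{49}{39} = - \frac{244}{39}$)
$\frac{1}{z{\left(-74,-10 \right)} + 5366} = \frac{1}{- \frac{244}{39} + 5366} = \frac{1}{\frac{209030}{39}} = \frac{39}{209030}$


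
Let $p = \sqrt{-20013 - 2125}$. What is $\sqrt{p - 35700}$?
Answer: $\sqrt{-35700 + i \sqrt{22138}} \approx 0.3937 + 188.94 i$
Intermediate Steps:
$p = i \sqrt{22138}$ ($p = \sqrt{-22138} = i \sqrt{22138} \approx 148.79 i$)
$\sqrt{p - 35700} = \sqrt{i \sqrt{22138} - 35700} = \sqrt{-35700 + i \sqrt{22138}}$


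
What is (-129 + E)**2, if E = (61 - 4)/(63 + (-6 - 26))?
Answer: 15539364/961 ≈ 16170.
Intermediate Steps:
E = 57/31 (E = 57/(63 - 32) = 57/31 ≈ 1.8387)
(-129 + E)**2 = (-129 + 57/31)**2 = (-3942/31)**2 = 15539364/961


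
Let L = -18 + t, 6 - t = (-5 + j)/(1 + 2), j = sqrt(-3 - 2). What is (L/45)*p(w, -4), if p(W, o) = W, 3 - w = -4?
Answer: -217/135 - 7*I*sqrt(5)/135 ≈ -1.6074 - 0.11594*I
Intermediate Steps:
w = 7 (w = 3 - 1*(-4) = 3 + 4 = 7)
j = I*sqrt(5) (j = sqrt(-5) = I*sqrt(5) ≈ 2.2361*I)
t = 23/3 - I*sqrt(5)/3 (t = 6 - (-5 + I*sqrt(5))/(1 + 2) = 6 - (-5 + I*sqrt(5))/3 = 6 - (-5/3 + I*sqrt(5)/3) = 6 + (5/3 - I*sqrt(5)/3) = 23/3 - I*sqrt(5)/3 ≈ 7.6667 - 0.74536*I)
L = -31/3 - I*sqrt(5)/3 (L = -18 + (23/3 - I*sqrt(5)/3) = -31/3 - I*sqrt(5)/3 ≈ -10.333 - 0.74536*I)
(L/45)*p(w, -4) = ((-31/3 - I*sqrt(5)/3)/45)*7 = ((-31/3 - I*sqrt(5)/3)*(1/45))*7 = (-31/135 - I*sqrt(5)/135)*7 = -217/135 - 7*I*sqrt(5)/135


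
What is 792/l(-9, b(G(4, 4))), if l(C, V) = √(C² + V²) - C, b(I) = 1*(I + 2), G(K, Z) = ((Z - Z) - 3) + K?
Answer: -792 + 264*√10 ≈ 42.841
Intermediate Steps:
G(K, Z) = -3 + K (G(K, Z) = (0 - 3) + K = -3 + K)
b(I) = 2 + I (b(I) = 1*(2 + I) = 2 + I)
792/l(-9, b(G(4, 4))) = 792/(√((-9)² + (2 + (-3 + 4))²) - 1*(-9)) = 792/(√(81 + (2 + 1)²) + 9) = 792/(√(81 + 3²) + 9) = 792/(√(81 + 9) + 9) = 792/(√90 + 9) = 792/(3*√10 + 9) = 792/(9 + 3*√10)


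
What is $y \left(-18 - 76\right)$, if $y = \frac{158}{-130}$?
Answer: $\frac{7426}{65} \approx 114.25$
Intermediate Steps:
$y = - \frac{79}{65}$ ($y = 158 \left(- \frac{1}{130}\right) = - \frac{79}{65} \approx -1.2154$)
$y \left(-18 - 76\right) = - \frac{79 \left(-18 - 76\right)}{65} = \left(- \frac{79}{65}\right) \left(-94\right) = \frac{7426}{65}$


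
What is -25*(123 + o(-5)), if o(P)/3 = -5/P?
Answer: -3150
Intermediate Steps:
o(P) = -15/P (o(P) = 3*(-5/P) = -15/P)
-25*(123 + o(-5)) = -25*(123 - 15/(-5)) = -25*(123 - 15*(-1/5)) = -25*(123 + 3) = -25*126 = -3150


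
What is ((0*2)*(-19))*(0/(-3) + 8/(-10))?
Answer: 0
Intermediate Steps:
((0*2)*(-19))*(0/(-3) + 8/(-10)) = (0*(-19))*(0*(-1/3) + 8*(-1/10)) = 0*(0 - 4/5) = 0*(-4/5) = 0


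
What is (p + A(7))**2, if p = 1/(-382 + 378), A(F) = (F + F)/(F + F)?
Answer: 9/16 ≈ 0.56250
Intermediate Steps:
A(F) = 1 (A(F) = (2*F)/((2*F)) = (2*F)*(1/(2*F)) = 1)
p = -1/4 (p = 1/(-4) = -1/4 ≈ -0.25000)
(p + A(7))**2 = (-1/4 + 1)**2 = (3/4)**2 = 9/16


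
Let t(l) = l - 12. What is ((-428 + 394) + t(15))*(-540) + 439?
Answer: 17179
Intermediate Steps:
t(l) = -12 + l
((-428 + 394) + t(15))*(-540) + 439 = ((-428 + 394) + (-12 + 15))*(-540) + 439 = (-34 + 3)*(-540) + 439 = -31*(-540) + 439 = 16740 + 439 = 17179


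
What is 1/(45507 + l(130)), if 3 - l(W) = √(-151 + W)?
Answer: 15170/690386707 + I*√21/2071160121 ≈ 2.1973e-5 + 2.2126e-9*I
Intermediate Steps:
l(W) = 3 - √(-151 + W)
1/(45507 + l(130)) = 1/(45507 + (3 - √(-151 + 130))) = 1/(45507 + (3 - √(-21))) = 1/(45507 + (3 - I*√21)) = 1/(45510 - I*√21)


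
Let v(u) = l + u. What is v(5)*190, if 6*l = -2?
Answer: 2660/3 ≈ 886.67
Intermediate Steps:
l = -⅓ (l = (⅙)*(-2) = -⅓ ≈ -0.33333)
v(u) = -⅓ + u
v(5)*190 = (-⅓ + 5)*190 = (14/3)*190 = 2660/3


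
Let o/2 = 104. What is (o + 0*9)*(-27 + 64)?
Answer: 7696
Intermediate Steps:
o = 208 (o = 2*104 = 208)
(o + 0*9)*(-27 + 64) = (208 + 0*9)*(-27 + 64) = (208 + 0)*37 = 208*37 = 7696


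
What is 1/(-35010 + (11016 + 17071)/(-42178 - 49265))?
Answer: -91443/3201447517 ≈ -2.8563e-5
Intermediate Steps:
1/(-35010 + (11016 + 17071)/(-42178 - 49265)) = 1/(-35010 + 28087/(-91443)) = 1/(-35010 + 28087*(-1/91443)) = 1/(-35010 - 28087/91443) = 1/(-3201447517/91443) = -91443/3201447517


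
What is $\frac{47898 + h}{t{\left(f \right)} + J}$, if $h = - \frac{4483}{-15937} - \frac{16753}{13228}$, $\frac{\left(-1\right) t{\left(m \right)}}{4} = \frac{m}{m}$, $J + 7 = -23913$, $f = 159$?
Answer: $- \frac{10097391743691}{5043529351664} \approx -2.002$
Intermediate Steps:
$J = -23920$ ($J = -7 - 23913 = -23920$)
$t{\left(m \right)} = -4$ ($t{\left(m \right)} = - 4 \frac{m}{m} = \left(-4\right) 1 = -4$)
$h = - \frac{207691437}{210814636}$ ($h = \left(-4483\right) \left(- \frac{1}{15937}\right) - \frac{16753}{13228} = \frac{4483}{15937} - \frac{16753}{13228} = - \frac{207691437}{210814636} \approx -0.98518$)
$\frac{47898 + h}{t{\left(f \right)} + J} = \frac{47898 - \frac{207691437}{210814636}}{-4 - 23920} = \frac{10097391743691}{210814636 \left(-23924\right)} = \frac{10097391743691}{210814636} \left(- \frac{1}{23924}\right) = - \frac{10097391743691}{5043529351664}$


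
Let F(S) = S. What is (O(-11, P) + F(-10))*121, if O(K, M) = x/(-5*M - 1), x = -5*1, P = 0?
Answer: -605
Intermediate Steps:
x = -5
O(K, M) = -5/(-1 - 5*M) (O(K, M) = -5/(-5*M - 1) = -5/(-1 - 5*M))
(O(-11, P) + F(-10))*121 = (5/(1 + 5*0) - 10)*121 = (5/(1 + 0) - 10)*121 = (5/1 - 10)*121 = (5*1 - 10)*121 = (5 - 10)*121 = -5*121 = -605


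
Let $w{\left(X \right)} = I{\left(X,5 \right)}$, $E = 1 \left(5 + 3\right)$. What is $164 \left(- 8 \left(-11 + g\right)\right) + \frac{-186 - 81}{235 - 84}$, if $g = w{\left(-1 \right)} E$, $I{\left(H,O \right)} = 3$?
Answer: $- \frac{2575723}{151} \approx -17058.0$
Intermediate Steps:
$E = 8$ ($E = 1 \cdot 8 = 8$)
$w{\left(X \right)} = 3$
$g = 24$ ($g = 3 \cdot 8 = 24$)
$164 \left(- 8 \left(-11 + g\right)\right) + \frac{-186 - 81}{235 - 84} = 164 \left(- 8 \left(-11 + 24\right)\right) + \frac{-186 - 81}{235 - 84} = 164 \left(\left(-8\right) 13\right) - \frac{267}{151} = 164 \left(-104\right) - \frac{267}{151} = -17056 - \frac{267}{151} = - \frac{2575723}{151}$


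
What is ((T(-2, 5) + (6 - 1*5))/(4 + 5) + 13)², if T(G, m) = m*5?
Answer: 20449/81 ≈ 252.46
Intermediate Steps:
T(G, m) = 5*m
((T(-2, 5) + (6 - 1*5))/(4 + 5) + 13)² = ((5*5 + (6 - 1*5))/(4 + 5) + 13)² = ((25 + (6 - 5))/9 + 13)² = ((25 + 1)*(⅑) + 13)² = (26*(⅑) + 13)² = (26/9 + 13)² = (143/9)² = 20449/81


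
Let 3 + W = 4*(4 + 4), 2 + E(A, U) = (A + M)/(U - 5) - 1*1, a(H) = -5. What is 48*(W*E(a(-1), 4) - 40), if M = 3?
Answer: -3312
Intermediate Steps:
E(A, U) = -3 + (3 + A)/(-5 + U) (E(A, U) = -2 + ((A + 3)/(U - 5) - 1*1) = -2 + ((3 + A)/(-5 + U) - 1) = -2 + (-1 + (3 + A)/(-5 + U)) = -3 + (3 + A)/(-5 + U))
W = 29 (W = -3 + 4*(4 + 4) = -3 + 4*8 = -3 + 32 = 29)
48*(W*E(a(-1), 4) - 40) = 48*(29*((18 - 5 - 3*4)/(-5 + 4)) - 40) = 48*(29*((18 - 5 - 12)/(-1)) - 40) = 48*(29*(-1*1) - 40) = 48*(29*(-1) - 40) = 48*(-29 - 40) = 48*(-69) = -3312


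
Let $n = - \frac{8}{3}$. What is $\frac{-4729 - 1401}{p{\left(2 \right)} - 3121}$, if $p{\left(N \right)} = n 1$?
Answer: $\frac{18390}{9371} \approx 1.9624$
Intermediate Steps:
$n = - \frac{8}{3}$ ($n = \left(-8\right) \frac{1}{3} = - \frac{8}{3} \approx -2.6667$)
$p{\left(N \right)} = - \frac{8}{3}$ ($p{\left(N \right)} = \left(- \frac{8}{3}\right) 1 = - \frac{8}{3}$)
$\frac{-4729 - 1401}{p{\left(2 \right)} - 3121} = \frac{-4729 - 1401}{- \frac{8}{3} - 3121} = - \frac{6130}{- \frac{9371}{3}} = \left(-6130\right) \left(- \frac{3}{9371}\right) = \frac{18390}{9371}$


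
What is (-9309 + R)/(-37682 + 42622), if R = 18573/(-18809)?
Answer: -87555777/46458230 ≈ -1.8846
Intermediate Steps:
R = -18573/18809 (R = 18573*(-1/18809) = -18573/18809 ≈ -0.98745)
(-9309 + R)/(-37682 + 42622) = (-9309 - 18573/18809)/(-37682 + 42622) = -175111554/18809/4940 = -175111554/18809*1/4940 = -87555777/46458230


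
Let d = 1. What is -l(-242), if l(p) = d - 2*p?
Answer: -485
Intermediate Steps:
l(p) = 1 - 2*p
-l(-242) = -(1 - 2*(-242)) = -(1 + 484) = -1*485 = -485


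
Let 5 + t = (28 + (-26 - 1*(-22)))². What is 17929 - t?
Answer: 17358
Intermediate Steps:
t = 571 (t = -5 + (28 + (-26 - 1*(-22)))² = -5 + (28 + (-26 + 22))² = -5 + (28 - 4)² = -5 + 24² = -5 + 576 = 571)
17929 - t = 17929 - 1*571 = 17929 - 571 = 17358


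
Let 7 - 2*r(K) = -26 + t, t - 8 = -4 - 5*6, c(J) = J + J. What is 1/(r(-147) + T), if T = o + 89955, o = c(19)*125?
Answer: 2/189469 ≈ 1.0556e-5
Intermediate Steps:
c(J) = 2*J
t = -26 (t = 8 + (-4 - 5*6) = 8 + (-4 - 30) = 8 - 34 = -26)
o = 4750 (o = (2*19)*125 = 38*125 = 4750)
T = 94705 (T = 4750 + 89955 = 94705)
r(K) = 59/2 (r(K) = 7/2 - (-26 - 26)/2 = 7/2 - ½*(-52) = 7/2 + 26 = 59/2)
1/(r(-147) + T) = 1/(59/2 + 94705) = 1/(189469/2) = 2/189469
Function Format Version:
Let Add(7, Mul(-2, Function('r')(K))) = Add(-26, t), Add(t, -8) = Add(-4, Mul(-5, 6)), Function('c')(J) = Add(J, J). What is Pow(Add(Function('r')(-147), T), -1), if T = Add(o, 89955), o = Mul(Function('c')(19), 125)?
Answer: Rational(2, 189469) ≈ 1.0556e-5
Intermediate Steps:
Function('c')(J) = Mul(2, J)
t = -26 (t = Add(8, Add(-4, Mul(-5, 6))) = Add(8, Add(-4, -30)) = Add(8, -34) = -26)
o = 4750 (o = Mul(Mul(2, 19), 125) = Mul(38, 125) = 4750)
T = 94705 (T = Add(4750, 89955) = 94705)
Function('r')(K) = Rational(59, 2) (Function('r')(K) = Add(Rational(7, 2), Mul(Rational(-1, 2), Add(-26, -26))) = Add(Rational(7, 2), Mul(Rational(-1, 2), -52)) = Add(Rational(7, 2), 26) = Rational(59, 2))
Pow(Add(Function('r')(-147), T), -1) = Pow(Add(Rational(59, 2), 94705), -1) = Pow(Rational(189469, 2), -1) = Rational(2, 189469)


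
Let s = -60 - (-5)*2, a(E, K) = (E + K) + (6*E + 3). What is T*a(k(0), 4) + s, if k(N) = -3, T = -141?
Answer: 1924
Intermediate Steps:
a(E, K) = 3 + K + 7*E (a(E, K) = (E + K) + (3 + 6*E) = 3 + K + 7*E)
s = -50 (s = -60 - 1*(-10) = -60 + 10 = -50)
T*a(k(0), 4) + s = -141*(3 + 4 + 7*(-3)) - 50 = -141*(3 + 4 - 21) - 50 = -141*(-14) - 50 = 1974 - 50 = 1924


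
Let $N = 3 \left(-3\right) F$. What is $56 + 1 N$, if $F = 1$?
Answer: $47$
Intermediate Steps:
$N = -9$ ($N = 3 \left(-3\right) 1 = \left(-9\right) 1 = -9$)
$56 + 1 N = 56 + 1 \left(-9\right) = 56 - 9 = 47$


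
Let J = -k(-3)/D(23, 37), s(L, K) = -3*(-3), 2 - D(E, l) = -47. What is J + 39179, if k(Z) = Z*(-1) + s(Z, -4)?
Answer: 1919759/49 ≈ 39179.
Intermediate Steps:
D(E, l) = 49 (D(E, l) = 2 - 1*(-47) = 2 + 47 = 49)
s(L, K) = 9
k(Z) = 9 - Z (k(Z) = Z*(-1) + 9 = -Z + 9 = 9 - Z)
J = -12/49 (J = -(9 - 1*(-3))/49 = -(9 + 3)/49 = -12/49 ≈ -0.24490)
J + 39179 = -12/49 + 39179 = 1919759/49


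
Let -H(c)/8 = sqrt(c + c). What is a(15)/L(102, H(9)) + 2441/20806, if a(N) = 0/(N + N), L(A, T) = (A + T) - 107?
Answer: 2441/20806 ≈ 0.11732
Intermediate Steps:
H(c) = -8*sqrt(2)*sqrt(c) (H(c) = -8*sqrt(c + c) = -8*sqrt(2)*sqrt(c))
L(A, T) = -107 + A + T
a(N) = 0 (a(N) = 0/(2*N) = (1/(2*N))*0 = 0)
a(15)/L(102, H(9)) + 2441/20806 = 0/(-107 + 102 - 8*sqrt(2)*sqrt(9)) + 2441/20806 = 0/(-107 + 102 - 8*sqrt(2)*3) + 2441*(1/20806) = 0/(-107 + 102 - 24*sqrt(2)) + 2441/20806 = 0/(-5 - 24*sqrt(2)) + 2441/20806 = 0 + 2441/20806 = 2441/20806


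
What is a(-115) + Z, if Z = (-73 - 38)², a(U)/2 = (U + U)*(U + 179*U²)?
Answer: -1088881279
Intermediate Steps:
a(U) = 4*U*(U + 179*U²) (a(U) = 2*((U + U)*(U + 179*U²)) = 2*((2*U)*(U + 179*U²)) = 2*(2*U*(U + 179*U²)) = 4*U*(U + 179*U²))
Z = 12321 (Z = (-111)² = 12321)
a(-115) + Z = (-115)²*(4 + 716*(-115)) + 12321 = 13225*(4 - 82340) + 12321 = 13225*(-82336) + 12321 = -1088893600 + 12321 = -1088881279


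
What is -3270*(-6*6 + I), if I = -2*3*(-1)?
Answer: 98100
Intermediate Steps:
I = 6 (I = -6*(-1) = 6)
-3270*(-6*6 + I) = -3270*(-6*6 + 6) = -3270*(-36 + 6) = -3270*(-30) = 98100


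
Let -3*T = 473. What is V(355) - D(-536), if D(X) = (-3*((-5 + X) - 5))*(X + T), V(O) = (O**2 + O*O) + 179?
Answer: 1388455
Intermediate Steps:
T = -473/3 (T = -1/3*473 = -473/3 ≈ -157.67)
V(O) = 179 + 2*O**2 (V(O) = (O**2 + O**2) + 179 = 2*O**2 + 179 = 179 + 2*O**2)
D(X) = (30 - 3*X)*(-473/3 + X) (D(X) = (-3*((-5 + X) - 5))*(X - 473/3) = (-3*(-10 + X))*(-473/3 + X) = (30 - 3*X)*(-473/3 + X))
V(355) - D(-536) = (179 + 2*355**2) - (-4730 - 3*(-536)**2 + 503*(-536)) = (179 + 2*126025) - (-4730 - 3*287296 - 269608) = (179 + 252050) - (-4730 - 861888 - 269608) = 252229 - 1*(-1136226) = 252229 + 1136226 = 1388455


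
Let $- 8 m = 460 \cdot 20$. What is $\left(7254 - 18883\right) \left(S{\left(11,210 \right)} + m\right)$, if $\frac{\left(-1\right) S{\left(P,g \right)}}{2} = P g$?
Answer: $67099330$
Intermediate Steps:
$m = -1150$ ($m = - \frac{460 \cdot 20}{8} = \left(- \frac{1}{8}\right) 9200 = -1150$)
$S{\left(P,g \right)} = - 2 P g$
$\left(7254 - 18883\right) \left(S{\left(11,210 \right)} + m\right) = \left(7254 - 18883\right) \left(\left(-2\right) 11 \cdot 210 - 1150\right) = - 11629 \left(-4620 - 1150\right) = \left(-11629\right) \left(-5770\right) = 67099330$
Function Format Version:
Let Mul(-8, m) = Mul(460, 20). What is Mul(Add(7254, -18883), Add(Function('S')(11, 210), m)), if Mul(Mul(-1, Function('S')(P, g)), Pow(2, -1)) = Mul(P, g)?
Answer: 67099330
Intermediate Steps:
m = -1150 (m = Mul(Rational(-1, 8), Mul(460, 20)) = Mul(Rational(-1, 8), 9200) = -1150)
Function('S')(P, g) = Mul(-2, P, g) (Function('S')(P, g) = Mul(-2, Mul(P, g)) = Mul(-2, P, g))
Mul(Add(7254, -18883), Add(Function('S')(11, 210), m)) = Mul(Add(7254, -18883), Add(Mul(-2, 11, 210), -1150)) = Mul(-11629, Add(-4620, -1150)) = Mul(-11629, -5770) = 67099330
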